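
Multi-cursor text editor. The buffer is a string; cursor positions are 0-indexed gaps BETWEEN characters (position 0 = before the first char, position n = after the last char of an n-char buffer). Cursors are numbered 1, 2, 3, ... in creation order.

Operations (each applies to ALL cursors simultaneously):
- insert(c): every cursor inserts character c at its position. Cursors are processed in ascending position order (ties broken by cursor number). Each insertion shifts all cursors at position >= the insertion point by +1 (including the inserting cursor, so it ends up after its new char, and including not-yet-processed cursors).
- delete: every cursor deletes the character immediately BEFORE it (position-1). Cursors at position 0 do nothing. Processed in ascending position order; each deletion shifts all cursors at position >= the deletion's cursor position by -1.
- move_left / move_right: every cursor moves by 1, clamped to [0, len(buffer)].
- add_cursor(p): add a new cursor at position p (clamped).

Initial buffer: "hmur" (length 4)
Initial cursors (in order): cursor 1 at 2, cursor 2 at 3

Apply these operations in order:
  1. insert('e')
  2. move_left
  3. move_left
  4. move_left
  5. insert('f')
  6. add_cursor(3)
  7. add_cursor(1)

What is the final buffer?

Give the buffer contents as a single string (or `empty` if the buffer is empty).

Answer: fhmfeuer

Derivation:
After op 1 (insert('e')): buffer="hmeuer" (len 6), cursors c1@3 c2@5, authorship ..1.2.
After op 2 (move_left): buffer="hmeuer" (len 6), cursors c1@2 c2@4, authorship ..1.2.
After op 3 (move_left): buffer="hmeuer" (len 6), cursors c1@1 c2@3, authorship ..1.2.
After op 4 (move_left): buffer="hmeuer" (len 6), cursors c1@0 c2@2, authorship ..1.2.
After op 5 (insert('f')): buffer="fhmfeuer" (len 8), cursors c1@1 c2@4, authorship 1..21.2.
After op 6 (add_cursor(3)): buffer="fhmfeuer" (len 8), cursors c1@1 c3@3 c2@4, authorship 1..21.2.
After op 7 (add_cursor(1)): buffer="fhmfeuer" (len 8), cursors c1@1 c4@1 c3@3 c2@4, authorship 1..21.2.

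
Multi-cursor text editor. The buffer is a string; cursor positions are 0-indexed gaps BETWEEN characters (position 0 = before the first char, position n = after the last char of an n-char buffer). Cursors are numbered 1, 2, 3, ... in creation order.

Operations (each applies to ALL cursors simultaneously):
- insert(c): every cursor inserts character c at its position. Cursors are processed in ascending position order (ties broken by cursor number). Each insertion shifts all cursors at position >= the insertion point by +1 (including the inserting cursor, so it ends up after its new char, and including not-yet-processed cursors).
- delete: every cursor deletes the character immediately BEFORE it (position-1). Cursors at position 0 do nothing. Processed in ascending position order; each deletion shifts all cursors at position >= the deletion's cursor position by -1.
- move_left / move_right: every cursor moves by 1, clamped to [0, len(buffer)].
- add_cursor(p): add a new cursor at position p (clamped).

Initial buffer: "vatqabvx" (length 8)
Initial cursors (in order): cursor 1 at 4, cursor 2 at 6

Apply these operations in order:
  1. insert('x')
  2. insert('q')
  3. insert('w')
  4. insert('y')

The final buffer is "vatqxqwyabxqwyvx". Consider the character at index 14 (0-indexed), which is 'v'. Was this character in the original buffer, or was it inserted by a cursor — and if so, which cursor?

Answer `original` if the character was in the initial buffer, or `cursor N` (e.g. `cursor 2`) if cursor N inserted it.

After op 1 (insert('x')): buffer="vatqxabxvx" (len 10), cursors c1@5 c2@8, authorship ....1..2..
After op 2 (insert('q')): buffer="vatqxqabxqvx" (len 12), cursors c1@6 c2@10, authorship ....11..22..
After op 3 (insert('w')): buffer="vatqxqwabxqwvx" (len 14), cursors c1@7 c2@12, authorship ....111..222..
After op 4 (insert('y')): buffer="vatqxqwyabxqwyvx" (len 16), cursors c1@8 c2@14, authorship ....1111..2222..
Authorship (.=original, N=cursor N): . . . . 1 1 1 1 . . 2 2 2 2 . .
Index 14: author = original

Answer: original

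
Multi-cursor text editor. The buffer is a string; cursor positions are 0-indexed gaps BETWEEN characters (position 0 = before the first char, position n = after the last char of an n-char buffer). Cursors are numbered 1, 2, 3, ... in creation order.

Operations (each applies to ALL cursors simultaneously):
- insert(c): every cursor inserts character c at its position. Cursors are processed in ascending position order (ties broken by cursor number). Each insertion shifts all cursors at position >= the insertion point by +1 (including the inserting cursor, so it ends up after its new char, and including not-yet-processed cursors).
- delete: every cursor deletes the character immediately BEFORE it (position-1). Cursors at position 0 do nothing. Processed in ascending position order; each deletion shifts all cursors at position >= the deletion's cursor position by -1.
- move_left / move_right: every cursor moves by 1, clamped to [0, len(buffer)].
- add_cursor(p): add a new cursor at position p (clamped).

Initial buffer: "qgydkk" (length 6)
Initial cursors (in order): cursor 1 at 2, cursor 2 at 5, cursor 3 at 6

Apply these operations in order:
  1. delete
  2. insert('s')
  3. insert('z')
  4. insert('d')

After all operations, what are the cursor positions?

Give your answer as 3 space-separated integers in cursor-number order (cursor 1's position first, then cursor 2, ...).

Answer: 4 12 12

Derivation:
After op 1 (delete): buffer="qyd" (len 3), cursors c1@1 c2@3 c3@3, authorship ...
After op 2 (insert('s')): buffer="qsydss" (len 6), cursors c1@2 c2@6 c3@6, authorship .1..23
After op 3 (insert('z')): buffer="qszydsszz" (len 9), cursors c1@3 c2@9 c3@9, authorship .11..2323
After op 4 (insert('d')): buffer="qszdydsszzdd" (len 12), cursors c1@4 c2@12 c3@12, authorship .111..232323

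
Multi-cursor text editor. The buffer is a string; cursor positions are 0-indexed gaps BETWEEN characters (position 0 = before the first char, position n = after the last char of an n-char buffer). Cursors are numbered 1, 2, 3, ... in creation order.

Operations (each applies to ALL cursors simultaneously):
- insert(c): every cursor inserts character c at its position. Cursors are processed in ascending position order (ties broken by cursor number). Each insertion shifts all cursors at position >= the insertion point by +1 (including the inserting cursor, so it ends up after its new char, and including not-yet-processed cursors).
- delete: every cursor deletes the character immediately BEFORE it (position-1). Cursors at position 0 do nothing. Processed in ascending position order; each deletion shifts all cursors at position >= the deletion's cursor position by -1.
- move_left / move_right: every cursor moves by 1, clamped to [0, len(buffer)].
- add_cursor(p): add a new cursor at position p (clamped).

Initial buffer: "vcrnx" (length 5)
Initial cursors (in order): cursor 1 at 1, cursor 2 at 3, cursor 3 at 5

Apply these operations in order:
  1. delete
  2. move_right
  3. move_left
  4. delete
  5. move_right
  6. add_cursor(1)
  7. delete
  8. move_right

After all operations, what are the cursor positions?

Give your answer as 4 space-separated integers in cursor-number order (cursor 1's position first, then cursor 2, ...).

Answer: 0 0 0 0

Derivation:
After op 1 (delete): buffer="cn" (len 2), cursors c1@0 c2@1 c3@2, authorship ..
After op 2 (move_right): buffer="cn" (len 2), cursors c1@1 c2@2 c3@2, authorship ..
After op 3 (move_left): buffer="cn" (len 2), cursors c1@0 c2@1 c3@1, authorship ..
After op 4 (delete): buffer="n" (len 1), cursors c1@0 c2@0 c3@0, authorship .
After op 5 (move_right): buffer="n" (len 1), cursors c1@1 c2@1 c3@1, authorship .
After op 6 (add_cursor(1)): buffer="n" (len 1), cursors c1@1 c2@1 c3@1 c4@1, authorship .
After op 7 (delete): buffer="" (len 0), cursors c1@0 c2@0 c3@0 c4@0, authorship 
After op 8 (move_right): buffer="" (len 0), cursors c1@0 c2@0 c3@0 c4@0, authorship 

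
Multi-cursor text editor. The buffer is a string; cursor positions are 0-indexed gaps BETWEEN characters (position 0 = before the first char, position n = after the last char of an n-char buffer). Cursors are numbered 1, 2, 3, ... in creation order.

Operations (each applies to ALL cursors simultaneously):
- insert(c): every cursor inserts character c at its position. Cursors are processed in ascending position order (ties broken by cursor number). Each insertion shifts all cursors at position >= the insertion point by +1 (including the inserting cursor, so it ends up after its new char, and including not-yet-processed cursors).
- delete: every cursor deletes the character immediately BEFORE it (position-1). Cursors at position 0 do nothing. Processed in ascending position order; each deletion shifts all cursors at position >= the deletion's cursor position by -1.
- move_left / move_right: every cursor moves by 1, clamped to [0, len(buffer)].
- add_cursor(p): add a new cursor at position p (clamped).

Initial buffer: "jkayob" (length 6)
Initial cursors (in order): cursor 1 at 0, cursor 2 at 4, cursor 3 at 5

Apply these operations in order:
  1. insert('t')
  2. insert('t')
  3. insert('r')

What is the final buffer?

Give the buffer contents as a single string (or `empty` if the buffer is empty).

After op 1 (insert('t')): buffer="tjkaytotb" (len 9), cursors c1@1 c2@6 c3@8, authorship 1....2.3.
After op 2 (insert('t')): buffer="ttjkayttottb" (len 12), cursors c1@2 c2@8 c3@11, authorship 11....22.33.
After op 3 (insert('r')): buffer="ttrjkayttrottrb" (len 15), cursors c1@3 c2@10 c3@14, authorship 111....222.333.

Answer: ttrjkayttrottrb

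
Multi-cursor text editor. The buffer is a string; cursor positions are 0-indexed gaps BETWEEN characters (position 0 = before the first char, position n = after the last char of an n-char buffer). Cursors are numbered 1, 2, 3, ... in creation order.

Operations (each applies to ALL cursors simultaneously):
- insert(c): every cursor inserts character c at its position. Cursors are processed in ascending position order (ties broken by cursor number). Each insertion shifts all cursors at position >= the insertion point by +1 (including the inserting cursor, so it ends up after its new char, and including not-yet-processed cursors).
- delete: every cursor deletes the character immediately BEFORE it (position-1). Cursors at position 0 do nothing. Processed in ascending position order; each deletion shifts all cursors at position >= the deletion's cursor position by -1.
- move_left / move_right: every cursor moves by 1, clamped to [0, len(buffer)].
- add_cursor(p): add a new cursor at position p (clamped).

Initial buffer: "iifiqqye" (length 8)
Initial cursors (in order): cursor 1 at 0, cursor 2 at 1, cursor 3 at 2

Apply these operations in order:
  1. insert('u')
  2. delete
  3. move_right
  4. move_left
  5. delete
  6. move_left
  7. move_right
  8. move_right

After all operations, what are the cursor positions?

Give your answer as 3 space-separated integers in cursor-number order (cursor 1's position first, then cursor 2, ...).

Answer: 2 2 2

Derivation:
After op 1 (insert('u')): buffer="uiuiufiqqye" (len 11), cursors c1@1 c2@3 c3@5, authorship 1.2.3......
After op 2 (delete): buffer="iifiqqye" (len 8), cursors c1@0 c2@1 c3@2, authorship ........
After op 3 (move_right): buffer="iifiqqye" (len 8), cursors c1@1 c2@2 c3@3, authorship ........
After op 4 (move_left): buffer="iifiqqye" (len 8), cursors c1@0 c2@1 c3@2, authorship ........
After op 5 (delete): buffer="fiqqye" (len 6), cursors c1@0 c2@0 c3@0, authorship ......
After op 6 (move_left): buffer="fiqqye" (len 6), cursors c1@0 c2@0 c3@0, authorship ......
After op 7 (move_right): buffer="fiqqye" (len 6), cursors c1@1 c2@1 c3@1, authorship ......
After op 8 (move_right): buffer="fiqqye" (len 6), cursors c1@2 c2@2 c3@2, authorship ......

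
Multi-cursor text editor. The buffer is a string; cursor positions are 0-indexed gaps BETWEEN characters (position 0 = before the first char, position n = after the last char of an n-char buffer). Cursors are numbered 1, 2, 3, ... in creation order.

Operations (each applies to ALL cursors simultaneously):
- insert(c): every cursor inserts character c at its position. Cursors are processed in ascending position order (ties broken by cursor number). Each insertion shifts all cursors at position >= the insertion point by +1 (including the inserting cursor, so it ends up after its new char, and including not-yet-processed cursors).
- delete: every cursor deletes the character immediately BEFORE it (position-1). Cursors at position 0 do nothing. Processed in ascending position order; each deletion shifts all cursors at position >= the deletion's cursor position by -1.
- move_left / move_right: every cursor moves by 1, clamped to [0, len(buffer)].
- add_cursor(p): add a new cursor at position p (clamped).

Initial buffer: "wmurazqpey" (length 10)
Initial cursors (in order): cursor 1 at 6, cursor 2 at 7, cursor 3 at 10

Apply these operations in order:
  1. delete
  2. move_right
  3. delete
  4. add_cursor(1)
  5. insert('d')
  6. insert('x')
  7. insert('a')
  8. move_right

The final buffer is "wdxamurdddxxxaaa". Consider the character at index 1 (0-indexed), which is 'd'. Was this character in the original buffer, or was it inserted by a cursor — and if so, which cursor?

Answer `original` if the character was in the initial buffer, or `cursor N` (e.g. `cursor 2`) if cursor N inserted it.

After op 1 (delete): buffer="wmurape" (len 7), cursors c1@5 c2@5 c3@7, authorship .......
After op 2 (move_right): buffer="wmurape" (len 7), cursors c1@6 c2@6 c3@7, authorship .......
After op 3 (delete): buffer="wmur" (len 4), cursors c1@4 c2@4 c3@4, authorship ....
After op 4 (add_cursor(1)): buffer="wmur" (len 4), cursors c4@1 c1@4 c2@4 c3@4, authorship ....
After op 5 (insert('d')): buffer="wdmurddd" (len 8), cursors c4@2 c1@8 c2@8 c3@8, authorship .4...123
After op 6 (insert('x')): buffer="wdxmurdddxxx" (len 12), cursors c4@3 c1@12 c2@12 c3@12, authorship .44...123123
After op 7 (insert('a')): buffer="wdxamurdddxxxaaa" (len 16), cursors c4@4 c1@16 c2@16 c3@16, authorship .444...123123123
After op 8 (move_right): buffer="wdxamurdddxxxaaa" (len 16), cursors c4@5 c1@16 c2@16 c3@16, authorship .444...123123123
Authorship (.=original, N=cursor N): . 4 4 4 . . . 1 2 3 1 2 3 1 2 3
Index 1: author = 4

Answer: cursor 4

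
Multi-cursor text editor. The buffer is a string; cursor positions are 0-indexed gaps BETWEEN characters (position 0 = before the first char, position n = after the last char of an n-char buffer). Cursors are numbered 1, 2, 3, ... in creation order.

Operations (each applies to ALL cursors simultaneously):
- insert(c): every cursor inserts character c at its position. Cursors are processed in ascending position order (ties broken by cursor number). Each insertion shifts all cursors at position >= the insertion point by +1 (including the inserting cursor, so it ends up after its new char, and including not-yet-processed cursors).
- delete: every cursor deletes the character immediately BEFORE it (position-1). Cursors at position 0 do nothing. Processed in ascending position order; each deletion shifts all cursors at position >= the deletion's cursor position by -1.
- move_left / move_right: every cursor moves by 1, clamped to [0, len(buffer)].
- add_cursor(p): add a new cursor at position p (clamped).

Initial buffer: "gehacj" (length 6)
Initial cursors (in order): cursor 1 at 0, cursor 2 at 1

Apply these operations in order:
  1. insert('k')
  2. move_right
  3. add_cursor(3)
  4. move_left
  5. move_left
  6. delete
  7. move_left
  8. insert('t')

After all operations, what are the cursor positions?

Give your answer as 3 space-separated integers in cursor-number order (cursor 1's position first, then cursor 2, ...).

Answer: 3 3 3

Derivation:
After op 1 (insert('k')): buffer="kgkehacj" (len 8), cursors c1@1 c2@3, authorship 1.2.....
After op 2 (move_right): buffer="kgkehacj" (len 8), cursors c1@2 c2@4, authorship 1.2.....
After op 3 (add_cursor(3)): buffer="kgkehacj" (len 8), cursors c1@2 c3@3 c2@4, authorship 1.2.....
After op 4 (move_left): buffer="kgkehacj" (len 8), cursors c1@1 c3@2 c2@3, authorship 1.2.....
After op 5 (move_left): buffer="kgkehacj" (len 8), cursors c1@0 c3@1 c2@2, authorship 1.2.....
After op 6 (delete): buffer="kehacj" (len 6), cursors c1@0 c2@0 c3@0, authorship 2.....
After op 7 (move_left): buffer="kehacj" (len 6), cursors c1@0 c2@0 c3@0, authorship 2.....
After op 8 (insert('t')): buffer="tttkehacj" (len 9), cursors c1@3 c2@3 c3@3, authorship 1232.....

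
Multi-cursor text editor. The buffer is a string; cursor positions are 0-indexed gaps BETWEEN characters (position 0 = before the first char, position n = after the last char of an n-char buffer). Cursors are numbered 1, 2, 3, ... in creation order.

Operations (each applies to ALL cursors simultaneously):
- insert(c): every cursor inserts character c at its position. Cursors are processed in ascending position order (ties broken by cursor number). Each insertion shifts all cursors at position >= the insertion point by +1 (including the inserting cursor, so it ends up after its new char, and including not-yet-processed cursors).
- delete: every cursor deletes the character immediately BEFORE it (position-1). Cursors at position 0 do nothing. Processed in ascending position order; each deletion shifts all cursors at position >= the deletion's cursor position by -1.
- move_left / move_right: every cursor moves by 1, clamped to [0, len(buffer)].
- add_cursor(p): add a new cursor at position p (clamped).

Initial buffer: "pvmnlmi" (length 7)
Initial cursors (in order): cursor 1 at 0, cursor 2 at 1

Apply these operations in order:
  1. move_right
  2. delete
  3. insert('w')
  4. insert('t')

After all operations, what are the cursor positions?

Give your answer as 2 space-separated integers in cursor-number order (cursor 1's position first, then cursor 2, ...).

Answer: 4 4

Derivation:
After op 1 (move_right): buffer="pvmnlmi" (len 7), cursors c1@1 c2@2, authorship .......
After op 2 (delete): buffer="mnlmi" (len 5), cursors c1@0 c2@0, authorship .....
After op 3 (insert('w')): buffer="wwmnlmi" (len 7), cursors c1@2 c2@2, authorship 12.....
After op 4 (insert('t')): buffer="wwttmnlmi" (len 9), cursors c1@4 c2@4, authorship 1212.....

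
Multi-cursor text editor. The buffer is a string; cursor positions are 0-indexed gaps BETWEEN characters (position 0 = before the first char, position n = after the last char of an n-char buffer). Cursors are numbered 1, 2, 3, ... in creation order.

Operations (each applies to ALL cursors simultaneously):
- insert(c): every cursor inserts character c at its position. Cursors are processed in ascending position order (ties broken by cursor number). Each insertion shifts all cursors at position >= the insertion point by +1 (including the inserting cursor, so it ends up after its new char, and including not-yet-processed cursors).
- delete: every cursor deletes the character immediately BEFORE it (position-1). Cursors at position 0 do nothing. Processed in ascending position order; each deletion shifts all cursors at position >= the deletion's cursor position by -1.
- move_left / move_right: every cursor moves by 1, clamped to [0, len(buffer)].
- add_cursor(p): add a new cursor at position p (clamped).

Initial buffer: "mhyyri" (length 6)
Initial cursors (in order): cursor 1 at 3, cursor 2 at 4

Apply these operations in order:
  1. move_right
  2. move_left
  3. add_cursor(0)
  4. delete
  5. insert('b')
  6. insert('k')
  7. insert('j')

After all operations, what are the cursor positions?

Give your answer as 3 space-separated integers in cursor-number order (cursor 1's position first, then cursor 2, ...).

After op 1 (move_right): buffer="mhyyri" (len 6), cursors c1@4 c2@5, authorship ......
After op 2 (move_left): buffer="mhyyri" (len 6), cursors c1@3 c2@4, authorship ......
After op 3 (add_cursor(0)): buffer="mhyyri" (len 6), cursors c3@0 c1@3 c2@4, authorship ......
After op 4 (delete): buffer="mhri" (len 4), cursors c3@0 c1@2 c2@2, authorship ....
After op 5 (insert('b')): buffer="bmhbbri" (len 7), cursors c3@1 c1@5 c2@5, authorship 3..12..
After op 6 (insert('k')): buffer="bkmhbbkkri" (len 10), cursors c3@2 c1@8 c2@8, authorship 33..1212..
After op 7 (insert('j')): buffer="bkjmhbbkkjjri" (len 13), cursors c3@3 c1@11 c2@11, authorship 333..121212..

Answer: 11 11 3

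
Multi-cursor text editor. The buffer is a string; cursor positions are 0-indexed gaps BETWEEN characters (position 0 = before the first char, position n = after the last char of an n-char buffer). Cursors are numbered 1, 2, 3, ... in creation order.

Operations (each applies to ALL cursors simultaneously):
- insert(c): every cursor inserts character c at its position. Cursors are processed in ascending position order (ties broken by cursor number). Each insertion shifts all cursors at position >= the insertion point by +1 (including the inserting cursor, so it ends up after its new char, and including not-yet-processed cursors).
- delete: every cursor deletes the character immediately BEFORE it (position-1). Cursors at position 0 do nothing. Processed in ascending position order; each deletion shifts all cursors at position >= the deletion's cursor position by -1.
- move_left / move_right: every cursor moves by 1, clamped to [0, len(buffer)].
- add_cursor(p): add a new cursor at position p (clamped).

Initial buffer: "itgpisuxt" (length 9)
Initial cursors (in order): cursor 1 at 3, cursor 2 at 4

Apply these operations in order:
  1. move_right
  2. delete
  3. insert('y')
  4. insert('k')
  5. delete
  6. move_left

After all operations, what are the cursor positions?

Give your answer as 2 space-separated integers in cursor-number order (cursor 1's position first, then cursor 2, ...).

Answer: 4 4

Derivation:
After op 1 (move_right): buffer="itgpisuxt" (len 9), cursors c1@4 c2@5, authorship .........
After op 2 (delete): buffer="itgsuxt" (len 7), cursors c1@3 c2@3, authorship .......
After op 3 (insert('y')): buffer="itgyysuxt" (len 9), cursors c1@5 c2@5, authorship ...12....
After op 4 (insert('k')): buffer="itgyykksuxt" (len 11), cursors c1@7 c2@7, authorship ...1212....
After op 5 (delete): buffer="itgyysuxt" (len 9), cursors c1@5 c2@5, authorship ...12....
After op 6 (move_left): buffer="itgyysuxt" (len 9), cursors c1@4 c2@4, authorship ...12....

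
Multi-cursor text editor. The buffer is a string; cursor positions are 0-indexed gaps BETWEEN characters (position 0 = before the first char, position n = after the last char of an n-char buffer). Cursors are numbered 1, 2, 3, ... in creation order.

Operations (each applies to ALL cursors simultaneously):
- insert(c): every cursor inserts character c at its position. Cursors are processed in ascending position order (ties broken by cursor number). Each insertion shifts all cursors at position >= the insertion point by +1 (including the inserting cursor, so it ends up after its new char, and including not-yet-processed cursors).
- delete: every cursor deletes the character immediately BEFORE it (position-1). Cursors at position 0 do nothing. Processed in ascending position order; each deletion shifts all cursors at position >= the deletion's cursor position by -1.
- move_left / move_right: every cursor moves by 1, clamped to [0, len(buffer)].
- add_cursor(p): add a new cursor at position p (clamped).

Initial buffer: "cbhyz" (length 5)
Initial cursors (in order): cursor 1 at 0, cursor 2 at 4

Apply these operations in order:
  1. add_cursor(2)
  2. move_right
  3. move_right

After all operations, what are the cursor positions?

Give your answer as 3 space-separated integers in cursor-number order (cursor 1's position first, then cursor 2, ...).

After op 1 (add_cursor(2)): buffer="cbhyz" (len 5), cursors c1@0 c3@2 c2@4, authorship .....
After op 2 (move_right): buffer="cbhyz" (len 5), cursors c1@1 c3@3 c2@5, authorship .....
After op 3 (move_right): buffer="cbhyz" (len 5), cursors c1@2 c3@4 c2@5, authorship .....

Answer: 2 5 4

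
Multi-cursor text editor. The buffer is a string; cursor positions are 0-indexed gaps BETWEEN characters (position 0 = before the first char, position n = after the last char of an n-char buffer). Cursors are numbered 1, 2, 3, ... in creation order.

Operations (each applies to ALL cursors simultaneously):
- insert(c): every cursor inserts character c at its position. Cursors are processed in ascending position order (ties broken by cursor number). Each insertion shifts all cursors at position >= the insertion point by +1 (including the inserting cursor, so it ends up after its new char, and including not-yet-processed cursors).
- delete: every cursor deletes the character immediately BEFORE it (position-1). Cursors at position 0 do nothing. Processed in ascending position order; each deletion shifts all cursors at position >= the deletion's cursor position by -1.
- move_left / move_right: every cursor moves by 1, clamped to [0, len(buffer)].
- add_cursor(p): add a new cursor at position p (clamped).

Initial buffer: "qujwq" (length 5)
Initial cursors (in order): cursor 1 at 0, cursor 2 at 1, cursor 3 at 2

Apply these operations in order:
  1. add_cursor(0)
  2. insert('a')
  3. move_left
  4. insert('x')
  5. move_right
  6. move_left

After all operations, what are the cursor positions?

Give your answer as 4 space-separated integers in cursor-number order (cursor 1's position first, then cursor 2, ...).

After op 1 (add_cursor(0)): buffer="qujwq" (len 5), cursors c1@0 c4@0 c2@1 c3@2, authorship .....
After op 2 (insert('a')): buffer="aaqauajwq" (len 9), cursors c1@2 c4@2 c2@4 c3@6, authorship 14.2.3...
After op 3 (move_left): buffer="aaqauajwq" (len 9), cursors c1@1 c4@1 c2@3 c3@5, authorship 14.2.3...
After op 4 (insert('x')): buffer="axxaqxauxajwq" (len 13), cursors c1@3 c4@3 c2@6 c3@9, authorship 1144.22.33...
After op 5 (move_right): buffer="axxaqxauxajwq" (len 13), cursors c1@4 c4@4 c2@7 c3@10, authorship 1144.22.33...
After op 6 (move_left): buffer="axxaqxauxajwq" (len 13), cursors c1@3 c4@3 c2@6 c3@9, authorship 1144.22.33...

Answer: 3 6 9 3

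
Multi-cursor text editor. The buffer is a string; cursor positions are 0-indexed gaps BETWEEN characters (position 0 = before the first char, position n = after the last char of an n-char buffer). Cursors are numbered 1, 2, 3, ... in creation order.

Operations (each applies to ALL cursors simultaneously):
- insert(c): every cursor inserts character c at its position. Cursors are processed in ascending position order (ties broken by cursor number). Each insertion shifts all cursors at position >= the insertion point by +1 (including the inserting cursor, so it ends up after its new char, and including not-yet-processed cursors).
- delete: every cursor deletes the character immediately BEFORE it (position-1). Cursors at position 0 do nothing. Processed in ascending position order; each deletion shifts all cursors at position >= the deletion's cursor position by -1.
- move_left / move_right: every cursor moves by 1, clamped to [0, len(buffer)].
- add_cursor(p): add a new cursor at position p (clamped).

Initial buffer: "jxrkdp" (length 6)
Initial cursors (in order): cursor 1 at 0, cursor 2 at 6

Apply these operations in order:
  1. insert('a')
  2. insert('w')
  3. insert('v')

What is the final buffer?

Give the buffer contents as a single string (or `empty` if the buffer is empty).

Answer: awvjxrkdpawv

Derivation:
After op 1 (insert('a')): buffer="ajxrkdpa" (len 8), cursors c1@1 c2@8, authorship 1......2
After op 2 (insert('w')): buffer="awjxrkdpaw" (len 10), cursors c1@2 c2@10, authorship 11......22
After op 3 (insert('v')): buffer="awvjxrkdpawv" (len 12), cursors c1@3 c2@12, authorship 111......222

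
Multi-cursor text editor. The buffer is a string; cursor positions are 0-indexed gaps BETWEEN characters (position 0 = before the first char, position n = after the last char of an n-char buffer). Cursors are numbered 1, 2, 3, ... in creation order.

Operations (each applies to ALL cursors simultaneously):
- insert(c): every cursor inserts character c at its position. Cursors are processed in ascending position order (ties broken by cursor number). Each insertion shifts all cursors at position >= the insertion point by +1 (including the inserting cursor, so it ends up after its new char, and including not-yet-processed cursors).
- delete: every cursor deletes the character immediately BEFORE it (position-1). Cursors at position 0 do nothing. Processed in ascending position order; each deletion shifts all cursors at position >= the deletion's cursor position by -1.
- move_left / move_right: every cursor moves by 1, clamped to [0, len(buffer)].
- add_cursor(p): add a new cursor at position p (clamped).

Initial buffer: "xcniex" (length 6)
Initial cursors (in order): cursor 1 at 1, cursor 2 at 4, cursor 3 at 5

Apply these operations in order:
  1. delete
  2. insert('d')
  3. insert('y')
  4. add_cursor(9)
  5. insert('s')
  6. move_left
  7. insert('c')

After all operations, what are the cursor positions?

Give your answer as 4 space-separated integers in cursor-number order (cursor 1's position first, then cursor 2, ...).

After op 1 (delete): buffer="cnx" (len 3), cursors c1@0 c2@2 c3@2, authorship ...
After op 2 (insert('d')): buffer="dcnddx" (len 6), cursors c1@1 c2@5 c3@5, authorship 1..23.
After op 3 (insert('y')): buffer="dycnddyyx" (len 9), cursors c1@2 c2@8 c3@8, authorship 11..2323.
After op 4 (add_cursor(9)): buffer="dycnddyyx" (len 9), cursors c1@2 c2@8 c3@8 c4@9, authorship 11..2323.
After op 5 (insert('s')): buffer="dyscnddyyssxs" (len 13), cursors c1@3 c2@11 c3@11 c4@13, authorship 111..232323.4
After op 6 (move_left): buffer="dyscnddyyssxs" (len 13), cursors c1@2 c2@10 c3@10 c4@12, authorship 111..232323.4
After op 7 (insert('c')): buffer="dycscnddyysccsxcs" (len 17), cursors c1@3 c2@13 c3@13 c4@16, authorship 1111..23232233.44

Answer: 3 13 13 16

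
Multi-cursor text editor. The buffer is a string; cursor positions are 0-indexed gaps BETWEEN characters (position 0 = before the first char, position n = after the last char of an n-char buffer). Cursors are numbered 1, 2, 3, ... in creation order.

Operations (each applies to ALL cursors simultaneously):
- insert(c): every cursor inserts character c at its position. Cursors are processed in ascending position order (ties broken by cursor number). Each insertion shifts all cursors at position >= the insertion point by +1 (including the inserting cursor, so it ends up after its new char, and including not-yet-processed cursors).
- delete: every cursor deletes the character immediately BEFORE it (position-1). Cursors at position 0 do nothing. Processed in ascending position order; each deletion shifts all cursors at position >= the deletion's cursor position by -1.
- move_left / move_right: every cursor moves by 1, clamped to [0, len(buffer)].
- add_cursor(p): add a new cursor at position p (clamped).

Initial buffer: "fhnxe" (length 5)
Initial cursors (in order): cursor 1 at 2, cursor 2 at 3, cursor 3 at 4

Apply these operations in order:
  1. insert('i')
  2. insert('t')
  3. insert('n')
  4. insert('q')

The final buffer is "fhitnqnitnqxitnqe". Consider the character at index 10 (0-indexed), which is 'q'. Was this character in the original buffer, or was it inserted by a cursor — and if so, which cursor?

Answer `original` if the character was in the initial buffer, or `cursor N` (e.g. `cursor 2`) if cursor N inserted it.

Answer: cursor 2

Derivation:
After op 1 (insert('i')): buffer="fhinixie" (len 8), cursors c1@3 c2@5 c3@7, authorship ..1.2.3.
After op 2 (insert('t')): buffer="fhitnitxite" (len 11), cursors c1@4 c2@7 c3@10, authorship ..11.22.33.
After op 3 (insert('n')): buffer="fhitnnitnxitne" (len 14), cursors c1@5 c2@9 c3@13, authorship ..111.222.333.
After op 4 (insert('q')): buffer="fhitnqnitnqxitnqe" (len 17), cursors c1@6 c2@11 c3@16, authorship ..1111.2222.3333.
Authorship (.=original, N=cursor N): . . 1 1 1 1 . 2 2 2 2 . 3 3 3 3 .
Index 10: author = 2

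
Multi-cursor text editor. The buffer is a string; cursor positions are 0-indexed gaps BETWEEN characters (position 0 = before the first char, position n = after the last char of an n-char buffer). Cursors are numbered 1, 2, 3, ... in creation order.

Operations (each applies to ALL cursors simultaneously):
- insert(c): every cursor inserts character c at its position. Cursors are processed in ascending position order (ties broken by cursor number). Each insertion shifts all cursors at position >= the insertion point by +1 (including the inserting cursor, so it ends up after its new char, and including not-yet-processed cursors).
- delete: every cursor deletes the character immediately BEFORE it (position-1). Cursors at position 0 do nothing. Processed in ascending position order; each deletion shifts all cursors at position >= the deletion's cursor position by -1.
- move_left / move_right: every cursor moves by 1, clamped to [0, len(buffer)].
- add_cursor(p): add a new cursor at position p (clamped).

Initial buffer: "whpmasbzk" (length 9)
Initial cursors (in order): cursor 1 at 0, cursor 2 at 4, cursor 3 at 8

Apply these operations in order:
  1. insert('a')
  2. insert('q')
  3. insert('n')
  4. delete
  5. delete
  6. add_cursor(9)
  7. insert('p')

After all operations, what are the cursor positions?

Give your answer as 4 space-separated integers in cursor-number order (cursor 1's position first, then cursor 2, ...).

Answer: 2 8 15 12

Derivation:
After op 1 (insert('a')): buffer="awhpmaasbzak" (len 12), cursors c1@1 c2@6 c3@11, authorship 1....2....3.
After op 2 (insert('q')): buffer="aqwhpmaqasbzaqk" (len 15), cursors c1@2 c2@8 c3@14, authorship 11....22....33.
After op 3 (insert('n')): buffer="aqnwhpmaqnasbzaqnk" (len 18), cursors c1@3 c2@10 c3@17, authorship 111....222....333.
After op 4 (delete): buffer="aqwhpmaqasbzaqk" (len 15), cursors c1@2 c2@8 c3@14, authorship 11....22....33.
After op 5 (delete): buffer="awhpmaasbzak" (len 12), cursors c1@1 c2@6 c3@11, authorship 1....2....3.
After op 6 (add_cursor(9)): buffer="awhpmaasbzak" (len 12), cursors c1@1 c2@6 c4@9 c3@11, authorship 1....2....3.
After op 7 (insert('p')): buffer="apwhpmapasbpzapk" (len 16), cursors c1@2 c2@8 c4@12 c3@15, authorship 11....22...4.33.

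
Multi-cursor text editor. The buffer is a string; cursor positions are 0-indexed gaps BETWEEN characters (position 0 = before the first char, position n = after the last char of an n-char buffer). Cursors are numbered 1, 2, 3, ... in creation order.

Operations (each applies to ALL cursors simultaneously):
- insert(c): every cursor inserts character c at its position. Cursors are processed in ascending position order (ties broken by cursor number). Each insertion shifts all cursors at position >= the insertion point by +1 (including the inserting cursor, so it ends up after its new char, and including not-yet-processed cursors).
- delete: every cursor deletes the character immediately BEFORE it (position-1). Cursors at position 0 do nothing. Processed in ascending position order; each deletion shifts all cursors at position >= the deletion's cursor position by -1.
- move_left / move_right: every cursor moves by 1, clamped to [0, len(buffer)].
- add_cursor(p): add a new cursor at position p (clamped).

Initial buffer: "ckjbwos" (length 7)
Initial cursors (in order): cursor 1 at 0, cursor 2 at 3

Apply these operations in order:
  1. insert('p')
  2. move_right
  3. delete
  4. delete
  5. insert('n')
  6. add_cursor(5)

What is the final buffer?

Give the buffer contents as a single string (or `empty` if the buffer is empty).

After op 1 (insert('p')): buffer="pckjpbwos" (len 9), cursors c1@1 c2@5, authorship 1...2....
After op 2 (move_right): buffer="pckjpbwos" (len 9), cursors c1@2 c2@6, authorship 1...2....
After op 3 (delete): buffer="pkjpwos" (len 7), cursors c1@1 c2@4, authorship 1..2...
After op 4 (delete): buffer="kjwos" (len 5), cursors c1@0 c2@2, authorship .....
After op 5 (insert('n')): buffer="nkjnwos" (len 7), cursors c1@1 c2@4, authorship 1..2...
After op 6 (add_cursor(5)): buffer="nkjnwos" (len 7), cursors c1@1 c2@4 c3@5, authorship 1..2...

Answer: nkjnwos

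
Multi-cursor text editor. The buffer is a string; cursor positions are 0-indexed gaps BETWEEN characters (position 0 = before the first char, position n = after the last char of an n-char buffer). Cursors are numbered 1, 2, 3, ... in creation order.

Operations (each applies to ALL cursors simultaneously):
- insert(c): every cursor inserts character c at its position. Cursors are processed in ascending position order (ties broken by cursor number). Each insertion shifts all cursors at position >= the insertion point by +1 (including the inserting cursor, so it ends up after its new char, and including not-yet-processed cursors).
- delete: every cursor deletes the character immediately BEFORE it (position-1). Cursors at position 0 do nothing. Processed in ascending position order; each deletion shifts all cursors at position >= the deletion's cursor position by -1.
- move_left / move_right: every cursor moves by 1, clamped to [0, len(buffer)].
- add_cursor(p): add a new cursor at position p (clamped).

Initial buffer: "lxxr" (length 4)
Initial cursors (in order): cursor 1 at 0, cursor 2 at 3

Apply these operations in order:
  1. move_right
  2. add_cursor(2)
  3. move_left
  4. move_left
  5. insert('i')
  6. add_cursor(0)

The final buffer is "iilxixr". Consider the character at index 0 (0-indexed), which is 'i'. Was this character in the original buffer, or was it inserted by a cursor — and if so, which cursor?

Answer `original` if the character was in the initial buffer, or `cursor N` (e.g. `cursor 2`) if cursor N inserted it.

After op 1 (move_right): buffer="lxxr" (len 4), cursors c1@1 c2@4, authorship ....
After op 2 (add_cursor(2)): buffer="lxxr" (len 4), cursors c1@1 c3@2 c2@4, authorship ....
After op 3 (move_left): buffer="lxxr" (len 4), cursors c1@0 c3@1 c2@3, authorship ....
After op 4 (move_left): buffer="lxxr" (len 4), cursors c1@0 c3@0 c2@2, authorship ....
After op 5 (insert('i')): buffer="iilxixr" (len 7), cursors c1@2 c3@2 c2@5, authorship 13..2..
After op 6 (add_cursor(0)): buffer="iilxixr" (len 7), cursors c4@0 c1@2 c3@2 c2@5, authorship 13..2..
Authorship (.=original, N=cursor N): 1 3 . . 2 . .
Index 0: author = 1

Answer: cursor 1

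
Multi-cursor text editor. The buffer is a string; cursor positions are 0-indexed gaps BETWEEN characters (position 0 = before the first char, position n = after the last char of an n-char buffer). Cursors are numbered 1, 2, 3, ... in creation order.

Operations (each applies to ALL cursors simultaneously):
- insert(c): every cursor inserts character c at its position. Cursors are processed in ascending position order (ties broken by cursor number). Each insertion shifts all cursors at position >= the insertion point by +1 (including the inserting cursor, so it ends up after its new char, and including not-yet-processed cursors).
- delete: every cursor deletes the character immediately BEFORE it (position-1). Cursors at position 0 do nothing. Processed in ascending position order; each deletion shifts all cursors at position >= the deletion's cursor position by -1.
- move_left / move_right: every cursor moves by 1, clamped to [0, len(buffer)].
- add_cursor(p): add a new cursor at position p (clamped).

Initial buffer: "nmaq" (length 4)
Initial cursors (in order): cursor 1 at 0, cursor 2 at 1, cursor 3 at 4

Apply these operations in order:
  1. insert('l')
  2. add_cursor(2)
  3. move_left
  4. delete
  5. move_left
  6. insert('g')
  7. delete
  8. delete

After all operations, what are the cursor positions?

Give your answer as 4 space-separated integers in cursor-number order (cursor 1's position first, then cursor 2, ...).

Answer: 0 0 1 0

Derivation:
After op 1 (insert('l')): buffer="lnlmaql" (len 7), cursors c1@1 c2@3 c3@7, authorship 1.2...3
After op 2 (add_cursor(2)): buffer="lnlmaql" (len 7), cursors c1@1 c4@2 c2@3 c3@7, authorship 1.2...3
After op 3 (move_left): buffer="lnlmaql" (len 7), cursors c1@0 c4@1 c2@2 c3@6, authorship 1.2...3
After op 4 (delete): buffer="lmal" (len 4), cursors c1@0 c2@0 c4@0 c3@3, authorship 2..3
After op 5 (move_left): buffer="lmal" (len 4), cursors c1@0 c2@0 c4@0 c3@2, authorship 2..3
After op 6 (insert('g')): buffer="ggglmgal" (len 8), cursors c1@3 c2@3 c4@3 c3@6, authorship 1242.3.3
After op 7 (delete): buffer="lmal" (len 4), cursors c1@0 c2@0 c4@0 c3@2, authorship 2..3
After op 8 (delete): buffer="lal" (len 3), cursors c1@0 c2@0 c4@0 c3@1, authorship 2.3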